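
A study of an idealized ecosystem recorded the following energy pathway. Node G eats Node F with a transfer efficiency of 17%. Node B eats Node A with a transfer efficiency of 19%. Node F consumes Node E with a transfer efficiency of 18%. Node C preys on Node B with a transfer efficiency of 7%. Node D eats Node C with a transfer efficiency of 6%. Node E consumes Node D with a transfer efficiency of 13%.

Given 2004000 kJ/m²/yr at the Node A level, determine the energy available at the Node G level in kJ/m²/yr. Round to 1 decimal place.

6.4 kJ/m²/yr

Node B: 2004000 × 0.19 = 380760 kJ/m²/yr
Node C: 380760 × 0.07 = 26653.2 kJ/m²/yr
Node D: 26653.2 × 0.06 = 1599.192 kJ/m²/yr
Node E: 1599.192 × 0.13 = 207.89496 kJ/m²/yr
Node F: 207.89496 × 0.18 = 37.4210928 kJ/m²/yr
Node G: 37.4210928 × 0.17 = 6.361585776 kJ/m²/yr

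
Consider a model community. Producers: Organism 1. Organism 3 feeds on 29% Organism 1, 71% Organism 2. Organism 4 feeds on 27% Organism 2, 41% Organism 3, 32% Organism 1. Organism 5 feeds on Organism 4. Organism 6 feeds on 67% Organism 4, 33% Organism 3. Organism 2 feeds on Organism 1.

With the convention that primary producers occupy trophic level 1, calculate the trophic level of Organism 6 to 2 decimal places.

Organism 2: 1 + 1 = 2
Organism 3: 1 + (0.29×1 + 0.71×2) = 2.71
Organism 4: 1 + (0.27×2 + 0.41×2.71 + 0.32×1) = 2.9711
Organism 5: 1 + 2.9711 = 3.9711
Organism 6: 1 + (0.67×2.9711 + 0.33×2.71) = 3.884937

3.88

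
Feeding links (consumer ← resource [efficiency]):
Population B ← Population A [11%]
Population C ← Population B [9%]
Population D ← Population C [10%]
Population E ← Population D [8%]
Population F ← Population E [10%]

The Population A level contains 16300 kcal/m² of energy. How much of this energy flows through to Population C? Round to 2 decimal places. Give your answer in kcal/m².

161.37 kcal/m²

Population B: 16300 × 0.11 = 1793 kcal/m²
Population C: 1793 × 0.09 = 161.37 kcal/m²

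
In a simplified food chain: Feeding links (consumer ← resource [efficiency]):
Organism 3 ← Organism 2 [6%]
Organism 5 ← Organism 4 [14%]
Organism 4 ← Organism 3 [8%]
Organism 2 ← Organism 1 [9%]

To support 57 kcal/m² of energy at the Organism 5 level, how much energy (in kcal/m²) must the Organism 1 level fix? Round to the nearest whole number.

Cumulative transfer efficiency: 0.09 × 0.06 × 0.08 × 0.14 = 0.00006048
Organism 1 energy = 57 / 0.00006048 = 942460 kcal/m²

942460 kcal/m²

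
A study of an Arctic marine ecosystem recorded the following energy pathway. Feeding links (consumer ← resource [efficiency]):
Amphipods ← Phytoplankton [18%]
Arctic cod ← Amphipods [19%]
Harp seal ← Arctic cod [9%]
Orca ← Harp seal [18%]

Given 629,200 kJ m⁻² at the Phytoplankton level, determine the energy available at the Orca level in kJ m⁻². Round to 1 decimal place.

348.6 kJ m⁻²

Amphipods: 629200 × 0.18 = 113256 kJ m⁻²
Arctic cod: 113256 × 0.19 = 21518.64 kJ m⁻²
Harp seal: 21518.64 × 0.09 = 1936.6776 kJ m⁻²
Orca: 1936.6776 × 0.18 = 348.601968 kJ m⁻²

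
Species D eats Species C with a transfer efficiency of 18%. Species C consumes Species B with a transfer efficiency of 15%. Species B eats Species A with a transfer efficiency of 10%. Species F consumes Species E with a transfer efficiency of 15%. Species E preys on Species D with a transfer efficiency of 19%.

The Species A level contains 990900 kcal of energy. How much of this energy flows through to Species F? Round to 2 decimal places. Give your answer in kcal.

Species B: 990900 × 0.1 = 99090 kcal
Species C: 99090 × 0.15 = 14863.5 kcal
Species D: 14863.5 × 0.18 = 2675.43 kcal
Species E: 2675.43 × 0.19 = 508.3317 kcal
Species F: 508.3317 × 0.15 = 76.249755 kcal

76.25 kcal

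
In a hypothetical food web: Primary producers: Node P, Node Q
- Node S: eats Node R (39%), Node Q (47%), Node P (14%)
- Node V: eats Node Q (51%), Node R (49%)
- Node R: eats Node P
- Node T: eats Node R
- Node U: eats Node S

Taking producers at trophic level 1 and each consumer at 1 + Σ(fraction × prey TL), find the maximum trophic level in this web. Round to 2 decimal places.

Node R: 1 + 1 = 2
Node S: 1 + (0.39×2 + 0.47×1 + 0.14×1) = 2.39
Node T: 1 + 2 = 3
Node U: 1 + 2.39 = 3.39
Node V: 1 + (0.51×1 + 0.49×2) = 2.49

3.39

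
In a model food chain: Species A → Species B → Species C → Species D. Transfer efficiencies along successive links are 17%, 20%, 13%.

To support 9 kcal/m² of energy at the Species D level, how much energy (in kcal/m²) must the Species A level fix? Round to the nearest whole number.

Cumulative transfer efficiency: 0.17 × 0.2 × 0.13 = 0.00442
Species A energy = 9 / 0.00442 = 2036 kcal/m²

2036 kcal/m²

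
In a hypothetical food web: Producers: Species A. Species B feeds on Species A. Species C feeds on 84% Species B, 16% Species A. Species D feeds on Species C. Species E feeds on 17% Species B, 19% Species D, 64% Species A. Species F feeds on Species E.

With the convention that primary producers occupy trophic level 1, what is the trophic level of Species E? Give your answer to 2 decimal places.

Species B: 1 + 1 = 2
Species C: 1 + (0.84×2 + 0.16×1) = 2.84
Species D: 1 + 2.84 = 3.84
Species E: 1 + (0.17×2 + 0.19×3.84 + 0.64×1) = 2.7096
Species F: 1 + 2.7096 = 3.7096

2.71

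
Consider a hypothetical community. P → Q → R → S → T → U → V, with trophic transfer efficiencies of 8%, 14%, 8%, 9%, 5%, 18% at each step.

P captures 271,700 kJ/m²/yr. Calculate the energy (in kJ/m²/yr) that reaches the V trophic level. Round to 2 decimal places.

Q: 271700 × 0.08 = 21736 kJ/m²/yr
R: 21736 × 0.14 = 3043.04 kJ/m²/yr
S: 3043.04 × 0.08 = 243.4432 kJ/m²/yr
T: 243.4432 × 0.09 = 21.909888 kJ/m²/yr
U: 21.909888 × 0.05 = 1.0954944 kJ/m²/yr
V: 1.0954944 × 0.18 = 0.197188992 kJ/m²/yr

0.20 kJ/m²/yr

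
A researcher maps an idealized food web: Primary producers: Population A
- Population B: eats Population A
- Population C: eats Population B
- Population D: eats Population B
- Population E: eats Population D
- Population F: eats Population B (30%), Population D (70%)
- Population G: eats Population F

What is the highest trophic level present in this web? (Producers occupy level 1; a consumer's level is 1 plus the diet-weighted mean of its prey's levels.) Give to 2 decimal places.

4.70

Population B: 1 + 1 = 2
Population C: 1 + 2 = 3
Population D: 1 + 2 = 3
Population E: 1 + 3 = 4
Population F: 1 + (0.3×2 + 0.7×3) = 3.7
Population G: 1 + 3.7 = 4.7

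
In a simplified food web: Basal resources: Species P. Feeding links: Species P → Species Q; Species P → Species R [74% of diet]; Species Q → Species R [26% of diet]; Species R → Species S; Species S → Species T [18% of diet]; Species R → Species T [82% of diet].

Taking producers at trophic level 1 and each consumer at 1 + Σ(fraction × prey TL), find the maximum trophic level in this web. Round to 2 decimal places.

Species Q: 1 + 1 = 2
Species R: 1 + (0.74×1 + 0.26×2) = 2.26
Species S: 1 + 2.26 = 3.26
Species T: 1 + (0.18×3.26 + 0.82×2.26) = 3.44

3.44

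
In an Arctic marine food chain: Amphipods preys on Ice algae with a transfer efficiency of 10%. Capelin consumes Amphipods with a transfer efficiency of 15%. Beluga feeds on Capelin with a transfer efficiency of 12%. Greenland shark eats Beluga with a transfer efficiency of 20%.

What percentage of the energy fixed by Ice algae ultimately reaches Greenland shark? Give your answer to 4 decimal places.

0.0360%

Product of link efficiencies: 0.1 × 0.15 × 0.12 × 0.2 = 0.00036
As a percentage: 0.00036 × 100 = 0.0360%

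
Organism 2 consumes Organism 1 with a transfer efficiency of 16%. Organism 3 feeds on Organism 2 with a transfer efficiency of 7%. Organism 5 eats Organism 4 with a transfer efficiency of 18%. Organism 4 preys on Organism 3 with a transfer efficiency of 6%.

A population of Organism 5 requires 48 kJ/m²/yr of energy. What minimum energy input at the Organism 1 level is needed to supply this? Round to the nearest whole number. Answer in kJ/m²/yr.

396825 kJ/m²/yr

Cumulative transfer efficiency: 0.16 × 0.07 × 0.06 × 0.18 = 0.00012096
Organism 1 energy = 48 / 0.00012096 = 396825 kJ/m²/yr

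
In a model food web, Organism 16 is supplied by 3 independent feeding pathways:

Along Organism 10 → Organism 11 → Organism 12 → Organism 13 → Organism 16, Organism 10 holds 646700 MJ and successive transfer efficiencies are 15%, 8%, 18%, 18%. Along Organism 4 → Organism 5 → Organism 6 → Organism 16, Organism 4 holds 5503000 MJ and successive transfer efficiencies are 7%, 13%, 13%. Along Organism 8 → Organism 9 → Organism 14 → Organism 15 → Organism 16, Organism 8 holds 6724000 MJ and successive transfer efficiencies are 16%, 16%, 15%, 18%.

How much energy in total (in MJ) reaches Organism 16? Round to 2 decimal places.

Via Organism 10: 646700 × 0.15 × 0.08 × 0.18 × 0.18 = 251.43696 MJ
Via Organism 4: 5503000 × 0.07 × 0.13 × 0.13 = 6510.049 MJ
Via Organism 8: 6724000 × 0.16 × 0.16 × 0.15 × 0.18 = 4647.6288 MJ
Total at Organism 16: 251.43696 + 6510.049 + 4647.6288 = 11409.11476 MJ

11409.11 MJ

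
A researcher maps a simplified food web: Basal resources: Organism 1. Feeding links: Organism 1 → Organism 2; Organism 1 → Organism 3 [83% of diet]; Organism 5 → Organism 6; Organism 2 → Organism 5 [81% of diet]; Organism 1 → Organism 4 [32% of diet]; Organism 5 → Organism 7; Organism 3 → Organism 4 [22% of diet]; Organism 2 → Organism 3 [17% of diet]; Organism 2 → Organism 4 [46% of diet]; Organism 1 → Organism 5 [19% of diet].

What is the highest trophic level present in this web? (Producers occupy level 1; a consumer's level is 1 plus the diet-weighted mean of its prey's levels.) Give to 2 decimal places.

3.81

Organism 2: 1 + 1 = 2
Organism 3: 1 + (0.17×2 + 0.83×1) = 2.17
Organism 4: 1 + (0.46×2 + 0.22×2.17 + 0.32×1) = 2.7174
Organism 5: 1 + (0.19×1 + 0.81×2) = 2.81
Organism 6: 1 + 2.81 = 3.81
Organism 7: 1 + 2.81 = 3.81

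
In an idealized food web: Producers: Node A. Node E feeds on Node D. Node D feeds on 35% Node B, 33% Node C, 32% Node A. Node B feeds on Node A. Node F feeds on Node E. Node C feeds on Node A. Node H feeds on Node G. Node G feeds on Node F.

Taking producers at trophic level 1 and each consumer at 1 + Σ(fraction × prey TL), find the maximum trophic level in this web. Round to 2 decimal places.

Node B: 1 + 1 = 2
Node C: 1 + 1 = 2
Node D: 1 + (0.35×2 + 0.33×2 + 0.32×1) = 2.68
Node E: 1 + 2.68 = 3.68
Node F: 1 + 3.68 = 4.68
Node G: 1 + 4.68 = 5.68
Node H: 1 + 5.68 = 6.68

6.68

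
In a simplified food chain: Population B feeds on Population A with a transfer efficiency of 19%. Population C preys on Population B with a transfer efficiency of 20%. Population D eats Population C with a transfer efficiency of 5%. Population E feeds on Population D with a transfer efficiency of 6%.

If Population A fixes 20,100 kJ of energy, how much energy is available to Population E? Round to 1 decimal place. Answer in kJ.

Population B: 20100 × 0.19 = 3819 kJ
Population C: 3819 × 0.2 = 763.8 kJ
Population D: 763.8 × 0.05 = 38.19 kJ
Population E: 38.19 × 0.06 = 2.2914 kJ

2.3 kJ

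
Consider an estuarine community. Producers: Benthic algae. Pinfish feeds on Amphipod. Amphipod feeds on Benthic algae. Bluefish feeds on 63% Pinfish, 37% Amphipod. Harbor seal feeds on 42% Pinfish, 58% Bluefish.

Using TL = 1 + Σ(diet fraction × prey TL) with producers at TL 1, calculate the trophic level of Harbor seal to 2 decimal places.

4.37

Amphipod: 1 + 1 = 2
Pinfish: 1 + 2 = 3
Bluefish: 1 + (0.63×3 + 0.37×2) = 3.63
Harbor seal: 1 + (0.42×3 + 0.58×3.63) = 4.3654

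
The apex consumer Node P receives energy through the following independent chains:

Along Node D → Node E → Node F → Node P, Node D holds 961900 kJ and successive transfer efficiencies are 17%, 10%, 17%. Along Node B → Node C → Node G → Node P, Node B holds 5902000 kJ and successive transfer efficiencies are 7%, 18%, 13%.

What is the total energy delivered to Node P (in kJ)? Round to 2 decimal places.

12447.37 kJ

Via Node D: 961900 × 0.17 × 0.1 × 0.17 = 2779.891 kJ
Via Node B: 5902000 × 0.07 × 0.18 × 0.13 = 9667.476 kJ
Total at Node P: 2779.891 + 9667.476 = 12447.367 kJ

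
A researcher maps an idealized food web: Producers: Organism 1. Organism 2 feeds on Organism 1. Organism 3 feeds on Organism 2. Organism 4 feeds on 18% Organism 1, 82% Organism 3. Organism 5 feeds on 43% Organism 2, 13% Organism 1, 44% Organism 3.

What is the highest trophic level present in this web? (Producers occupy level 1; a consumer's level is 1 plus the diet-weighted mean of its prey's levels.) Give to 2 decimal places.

3.64

Organism 2: 1 + 1 = 2
Organism 3: 1 + 2 = 3
Organism 4: 1 + (0.18×1 + 0.82×3) = 3.64
Organism 5: 1 + (0.43×2 + 0.13×1 + 0.44×3) = 3.31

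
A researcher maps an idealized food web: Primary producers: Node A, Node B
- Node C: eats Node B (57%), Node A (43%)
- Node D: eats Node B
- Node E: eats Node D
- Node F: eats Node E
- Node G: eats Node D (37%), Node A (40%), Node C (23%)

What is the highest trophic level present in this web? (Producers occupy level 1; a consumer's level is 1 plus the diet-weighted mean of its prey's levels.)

4

Node C: 1 + (0.57×1 + 0.43×1) = 2
Node D: 1 + 1 = 2
Node E: 1 + 2 = 3
Node F: 1 + 3 = 4
Node G: 1 + (0.37×2 + 0.4×1 + 0.23×2) = 2.6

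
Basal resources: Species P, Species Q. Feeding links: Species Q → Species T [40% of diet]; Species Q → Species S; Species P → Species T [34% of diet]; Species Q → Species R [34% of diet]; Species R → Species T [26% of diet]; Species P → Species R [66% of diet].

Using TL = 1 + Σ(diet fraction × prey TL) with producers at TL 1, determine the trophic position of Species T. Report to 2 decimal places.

2.26

Species R: 1 + (0.34×1 + 0.66×1) = 2
Species S: 1 + 1 = 2
Species T: 1 + (0.26×2 + 0.34×1 + 0.4×1) = 2.26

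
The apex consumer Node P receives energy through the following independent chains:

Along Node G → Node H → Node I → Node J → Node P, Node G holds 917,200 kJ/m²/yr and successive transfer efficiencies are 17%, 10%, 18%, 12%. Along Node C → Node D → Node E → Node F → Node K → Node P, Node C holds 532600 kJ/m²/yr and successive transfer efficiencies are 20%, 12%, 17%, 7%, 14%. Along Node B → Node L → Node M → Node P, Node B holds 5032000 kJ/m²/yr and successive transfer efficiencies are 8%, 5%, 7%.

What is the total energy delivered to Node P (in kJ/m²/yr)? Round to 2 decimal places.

Via Node G: 917200 × 0.17 × 0.1 × 0.18 × 0.12 = 336.79584 kJ/m²/yr
Via Node C: 532600 × 0.2 × 0.12 × 0.17 × 0.07 × 0.14 = 21.2954784 kJ/m²/yr
Via Node B: 5032000 × 0.08 × 0.05 × 0.07 = 1408.96 kJ/m²/yr
Total at Node P: 336.79584 + 21.2954784 + 1408.96 = 1767.0513184 kJ/m²/yr

1767.05 kJ/m²/yr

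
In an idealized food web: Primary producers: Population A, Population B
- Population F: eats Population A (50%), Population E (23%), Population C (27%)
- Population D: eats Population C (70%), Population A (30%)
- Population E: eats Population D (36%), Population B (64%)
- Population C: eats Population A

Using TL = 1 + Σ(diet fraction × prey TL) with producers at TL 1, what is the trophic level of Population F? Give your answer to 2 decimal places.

Population C: 1 + 1 = 2
Population D: 1 + (0.7×2 + 0.3×1) = 2.7
Population E: 1 + (0.36×2.7 + 0.64×1) = 2.612
Population F: 1 + (0.5×1 + 0.23×2.612 + 0.27×2) = 2.64076

2.64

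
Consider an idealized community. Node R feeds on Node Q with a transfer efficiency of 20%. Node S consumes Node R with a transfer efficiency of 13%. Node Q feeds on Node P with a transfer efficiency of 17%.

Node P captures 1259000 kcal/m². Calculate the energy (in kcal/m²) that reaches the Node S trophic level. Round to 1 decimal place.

5564.8 kcal/m²

Node Q: 1259000 × 0.17 = 214030 kcal/m²
Node R: 214030 × 0.2 = 42806 kcal/m²
Node S: 42806 × 0.13 = 5564.78 kcal/m²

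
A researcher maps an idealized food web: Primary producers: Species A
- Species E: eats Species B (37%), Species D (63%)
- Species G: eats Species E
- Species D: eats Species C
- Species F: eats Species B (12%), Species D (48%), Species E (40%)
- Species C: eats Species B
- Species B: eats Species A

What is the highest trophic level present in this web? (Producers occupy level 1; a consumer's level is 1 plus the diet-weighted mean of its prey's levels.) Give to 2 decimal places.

Species B: 1 + 1 = 2
Species C: 1 + 2 = 3
Species D: 1 + 3 = 4
Species E: 1 + (0.37×2 + 0.63×4) = 4.26
Species F: 1 + (0.12×2 + 0.48×4 + 0.4×4.26) = 4.864
Species G: 1 + 4.26 = 5.26

5.26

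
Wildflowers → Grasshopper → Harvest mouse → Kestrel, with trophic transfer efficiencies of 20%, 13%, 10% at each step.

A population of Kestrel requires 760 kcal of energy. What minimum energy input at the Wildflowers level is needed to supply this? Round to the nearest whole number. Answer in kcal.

292308 kcal

Cumulative transfer efficiency: 0.2 × 0.13 × 0.1 = 0.0026
Wildflowers energy = 760 / 0.0026 = 292308 kcal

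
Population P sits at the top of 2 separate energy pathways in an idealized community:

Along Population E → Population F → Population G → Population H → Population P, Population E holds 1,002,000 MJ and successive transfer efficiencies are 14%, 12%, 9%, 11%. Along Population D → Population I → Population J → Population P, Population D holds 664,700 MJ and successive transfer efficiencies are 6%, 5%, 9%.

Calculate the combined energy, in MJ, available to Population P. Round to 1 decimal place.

346.1 MJ

Via Population E: 1002000 × 0.14 × 0.12 × 0.09 × 0.11 = 166.65264 MJ
Via Population D: 664700 × 0.06 × 0.05 × 0.09 = 179.469 MJ
Total at Population P: 166.65264 + 179.469 = 346.12164 MJ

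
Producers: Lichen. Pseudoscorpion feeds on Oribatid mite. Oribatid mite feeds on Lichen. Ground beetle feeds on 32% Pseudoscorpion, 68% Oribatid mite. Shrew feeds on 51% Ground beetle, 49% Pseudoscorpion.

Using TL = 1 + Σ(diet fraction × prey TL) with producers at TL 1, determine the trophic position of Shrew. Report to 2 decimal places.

Oribatid mite: 1 + 1 = 2
Pseudoscorpion: 1 + 2 = 3
Ground beetle: 1 + (0.32×3 + 0.68×2) = 3.32
Shrew: 1 + (0.51×3.32 + 0.49×3) = 4.1632

4.16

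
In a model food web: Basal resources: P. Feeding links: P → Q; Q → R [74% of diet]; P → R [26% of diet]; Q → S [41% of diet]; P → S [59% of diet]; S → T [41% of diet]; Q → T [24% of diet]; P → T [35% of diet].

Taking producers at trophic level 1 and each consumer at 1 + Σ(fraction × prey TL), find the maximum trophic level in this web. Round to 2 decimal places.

Q: 1 + 1 = 2
R: 1 + (0.74×2 + 0.26×1) = 2.74
S: 1 + (0.41×2 + 0.59×1) = 2.41
T: 1 + (0.41×2.41 + 0.24×2 + 0.35×1) = 2.8181

2.82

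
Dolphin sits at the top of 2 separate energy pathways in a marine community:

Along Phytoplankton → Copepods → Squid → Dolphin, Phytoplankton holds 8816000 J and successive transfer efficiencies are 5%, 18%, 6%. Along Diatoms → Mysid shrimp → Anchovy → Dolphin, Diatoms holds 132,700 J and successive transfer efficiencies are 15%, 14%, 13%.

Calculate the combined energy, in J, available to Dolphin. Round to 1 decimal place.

Via Phytoplankton: 8816000 × 0.05 × 0.18 × 0.06 = 4760.64 J
Via Diatoms: 132700 × 0.15 × 0.14 × 0.13 = 362.271 J
Total at Dolphin: 4760.64 + 362.271 = 5122.911 J

5122.9 J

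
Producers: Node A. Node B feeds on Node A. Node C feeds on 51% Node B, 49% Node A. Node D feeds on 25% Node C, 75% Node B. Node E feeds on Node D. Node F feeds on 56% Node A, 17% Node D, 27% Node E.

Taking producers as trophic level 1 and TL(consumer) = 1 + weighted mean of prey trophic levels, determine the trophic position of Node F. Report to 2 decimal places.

Node B: 1 + 1 = 2
Node C: 1 + (0.51×2 + 0.49×1) = 2.51
Node D: 1 + (0.25×2.51 + 0.75×2) = 3.1275
Node E: 1 + 3.1275 = 4.1275
Node F: 1 + (0.56×1 + 0.17×3.1275 + 0.27×4.1275) = 3.2061

3.21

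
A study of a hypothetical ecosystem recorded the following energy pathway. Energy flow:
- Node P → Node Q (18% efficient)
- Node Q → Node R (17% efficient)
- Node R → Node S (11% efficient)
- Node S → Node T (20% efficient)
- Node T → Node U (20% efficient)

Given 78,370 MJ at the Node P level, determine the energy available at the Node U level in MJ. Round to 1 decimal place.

10.6 MJ

Node Q: 78370 × 0.18 = 14106.6 MJ
Node R: 14106.6 × 0.17 = 2398.122 MJ
Node S: 2398.122 × 0.11 = 263.79342 MJ
Node T: 263.79342 × 0.2 = 52.758684 MJ
Node U: 52.758684 × 0.2 = 10.5517368 MJ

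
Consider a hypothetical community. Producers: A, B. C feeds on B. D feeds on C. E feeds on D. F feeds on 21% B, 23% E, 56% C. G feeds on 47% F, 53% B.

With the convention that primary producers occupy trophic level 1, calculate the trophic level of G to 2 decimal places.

3.06

C: 1 + 1 = 2
D: 1 + 2 = 3
E: 1 + 3 = 4
F: 1 + (0.21×1 + 0.23×4 + 0.56×2) = 3.25
G: 1 + (0.47×3.25 + 0.53×1) = 3.0575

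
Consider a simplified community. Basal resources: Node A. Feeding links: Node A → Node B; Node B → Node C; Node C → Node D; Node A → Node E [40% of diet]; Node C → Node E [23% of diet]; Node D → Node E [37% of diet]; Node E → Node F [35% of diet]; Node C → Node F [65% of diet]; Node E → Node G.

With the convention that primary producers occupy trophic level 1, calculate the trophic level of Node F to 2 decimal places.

4.20

Node B: 1 + 1 = 2
Node C: 1 + 2 = 3
Node D: 1 + 3 = 4
Node E: 1 + (0.4×1 + 0.23×3 + 0.37×4) = 3.57
Node F: 1 + (0.35×3.57 + 0.65×3) = 4.1995
Node G: 1 + 3.57 = 4.57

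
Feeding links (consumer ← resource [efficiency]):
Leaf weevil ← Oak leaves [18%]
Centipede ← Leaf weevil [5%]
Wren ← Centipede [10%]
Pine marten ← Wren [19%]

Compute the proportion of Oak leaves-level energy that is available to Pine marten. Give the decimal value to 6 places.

0.000171

Product of link efficiencies: 0.18 × 0.05 × 0.1 × 0.19 = 0.000171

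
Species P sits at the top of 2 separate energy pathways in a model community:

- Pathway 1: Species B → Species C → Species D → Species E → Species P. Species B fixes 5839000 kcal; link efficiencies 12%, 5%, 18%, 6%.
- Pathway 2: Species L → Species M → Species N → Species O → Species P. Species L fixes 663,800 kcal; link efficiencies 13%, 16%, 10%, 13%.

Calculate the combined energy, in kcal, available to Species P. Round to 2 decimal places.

557.86 kcal

Pathway 1: 5839000 × 0.12 × 0.05 × 0.18 × 0.06 = 378.3672 kcal
Pathway 2: 663800 × 0.13 × 0.16 × 0.1 × 0.13 = 179.49152 kcal
Total at Species P: 378.3672 + 179.49152 = 557.85872 kcal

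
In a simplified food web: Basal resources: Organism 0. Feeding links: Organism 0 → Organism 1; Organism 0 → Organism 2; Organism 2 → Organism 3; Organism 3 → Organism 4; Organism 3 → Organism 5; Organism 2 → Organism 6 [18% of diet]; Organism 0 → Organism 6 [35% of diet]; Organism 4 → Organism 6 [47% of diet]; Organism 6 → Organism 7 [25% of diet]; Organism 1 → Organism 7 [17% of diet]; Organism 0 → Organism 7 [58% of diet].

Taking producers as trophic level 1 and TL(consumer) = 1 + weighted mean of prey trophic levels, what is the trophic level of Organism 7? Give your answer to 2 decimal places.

2.82

Organism 1: 1 + 1 = 2
Organism 2: 1 + 1 = 2
Organism 3: 1 + 2 = 3
Organism 4: 1 + 3 = 4
Organism 5: 1 + 3 = 4
Organism 6: 1 + (0.18×2 + 0.35×1 + 0.47×4) = 3.59
Organism 7: 1 + (0.25×3.59 + 0.17×2 + 0.58×1) = 2.8175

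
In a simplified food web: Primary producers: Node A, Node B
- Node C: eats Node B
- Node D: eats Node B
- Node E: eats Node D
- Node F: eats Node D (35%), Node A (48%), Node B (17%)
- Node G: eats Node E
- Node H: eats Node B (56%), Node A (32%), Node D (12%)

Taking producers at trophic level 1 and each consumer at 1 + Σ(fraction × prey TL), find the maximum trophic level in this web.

4

Node C: 1 + 1 = 2
Node D: 1 + 1 = 2
Node E: 1 + 2 = 3
Node F: 1 + (0.35×2 + 0.48×1 + 0.17×1) = 2.35
Node G: 1 + 3 = 4
Node H: 1 + (0.56×1 + 0.32×1 + 0.12×2) = 2.12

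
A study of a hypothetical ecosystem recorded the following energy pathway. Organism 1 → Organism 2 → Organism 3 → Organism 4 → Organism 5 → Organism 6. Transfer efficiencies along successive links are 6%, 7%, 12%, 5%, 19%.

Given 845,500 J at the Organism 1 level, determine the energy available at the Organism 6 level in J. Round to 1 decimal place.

Organism 2: 845500 × 0.06 = 50730 J
Organism 3: 50730 × 0.07 = 3551.1 J
Organism 4: 3551.1 × 0.12 = 426.132 J
Organism 5: 426.132 × 0.05 = 21.3066 J
Organism 6: 21.3066 × 0.19 = 4.048254 J

4.0 J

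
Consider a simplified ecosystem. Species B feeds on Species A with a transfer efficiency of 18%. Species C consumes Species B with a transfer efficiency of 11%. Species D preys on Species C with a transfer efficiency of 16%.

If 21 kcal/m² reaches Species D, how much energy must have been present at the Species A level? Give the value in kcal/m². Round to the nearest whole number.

6629 kcal/m²

Cumulative transfer efficiency: 0.18 × 0.11 × 0.16 = 0.003168
Species A energy = 21 / 0.003168 = 6629 kcal/m²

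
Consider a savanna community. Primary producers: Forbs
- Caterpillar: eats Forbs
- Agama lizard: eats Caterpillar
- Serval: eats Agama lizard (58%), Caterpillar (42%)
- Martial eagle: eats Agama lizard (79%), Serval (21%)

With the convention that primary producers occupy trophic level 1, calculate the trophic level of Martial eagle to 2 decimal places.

4.12

Caterpillar: 1 + 1 = 2
Agama lizard: 1 + 2 = 3
Serval: 1 + (0.58×3 + 0.42×2) = 3.58
Martial eagle: 1 + (0.79×3 + 0.21×3.58) = 4.1218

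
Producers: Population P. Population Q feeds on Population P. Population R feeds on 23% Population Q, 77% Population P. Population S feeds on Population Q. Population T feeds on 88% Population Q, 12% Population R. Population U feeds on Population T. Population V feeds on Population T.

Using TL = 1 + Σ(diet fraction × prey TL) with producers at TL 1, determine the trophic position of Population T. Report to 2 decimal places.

3.03

Population Q: 1 + 1 = 2
Population R: 1 + (0.23×2 + 0.77×1) = 2.23
Population S: 1 + 2 = 3
Population T: 1 + (0.88×2 + 0.12×2.23) = 3.0276
Population U: 1 + 3.0276 = 4.0276
Population V: 1 + 3.0276 = 4.0276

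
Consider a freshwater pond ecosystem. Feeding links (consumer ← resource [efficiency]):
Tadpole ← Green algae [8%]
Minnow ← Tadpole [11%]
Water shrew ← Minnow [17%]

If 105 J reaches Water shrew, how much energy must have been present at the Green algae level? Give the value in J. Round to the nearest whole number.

70187 J

Cumulative transfer efficiency: 0.08 × 0.11 × 0.17 = 0.001496
Green algae energy = 105 / 0.001496 = 70187 J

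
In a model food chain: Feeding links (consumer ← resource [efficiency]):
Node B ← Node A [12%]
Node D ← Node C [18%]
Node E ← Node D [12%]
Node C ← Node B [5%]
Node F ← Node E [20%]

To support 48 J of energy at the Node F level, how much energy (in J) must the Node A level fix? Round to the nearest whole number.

1851852 J

Cumulative transfer efficiency: 0.12 × 0.05 × 0.18 × 0.12 × 0.2 = 0.00002592
Node A energy = 48 / 0.00002592 = 1851852 J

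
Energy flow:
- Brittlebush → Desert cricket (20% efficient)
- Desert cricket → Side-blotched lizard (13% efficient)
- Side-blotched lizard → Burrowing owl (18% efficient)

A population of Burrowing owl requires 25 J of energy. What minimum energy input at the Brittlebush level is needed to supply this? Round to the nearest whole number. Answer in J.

Cumulative transfer efficiency: 0.2 × 0.13 × 0.18 = 0.00468
Brittlebush energy = 25 / 0.00468 = 5342 J

5342 J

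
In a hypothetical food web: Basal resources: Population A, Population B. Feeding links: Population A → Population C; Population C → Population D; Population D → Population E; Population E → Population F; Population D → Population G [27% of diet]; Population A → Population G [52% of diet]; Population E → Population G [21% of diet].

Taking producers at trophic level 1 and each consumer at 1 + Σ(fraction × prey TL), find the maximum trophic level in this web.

5

Population C: 1 + 1 = 2
Population D: 1 + 2 = 3
Population E: 1 + 3 = 4
Population F: 1 + 4 = 5
Population G: 1 + (0.27×3 + 0.52×1 + 0.21×4) = 3.17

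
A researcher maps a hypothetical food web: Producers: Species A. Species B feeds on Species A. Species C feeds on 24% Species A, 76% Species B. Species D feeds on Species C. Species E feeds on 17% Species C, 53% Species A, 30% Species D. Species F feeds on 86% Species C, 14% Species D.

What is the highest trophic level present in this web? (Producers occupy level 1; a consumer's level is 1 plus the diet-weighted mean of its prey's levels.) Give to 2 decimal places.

Species B: 1 + 1 = 2
Species C: 1 + (0.24×1 + 0.76×2) = 2.76
Species D: 1 + 2.76 = 3.76
Species E: 1 + (0.17×2.76 + 0.53×1 + 0.3×3.76) = 3.1272
Species F: 1 + (0.86×2.76 + 0.14×3.76) = 3.9

3.90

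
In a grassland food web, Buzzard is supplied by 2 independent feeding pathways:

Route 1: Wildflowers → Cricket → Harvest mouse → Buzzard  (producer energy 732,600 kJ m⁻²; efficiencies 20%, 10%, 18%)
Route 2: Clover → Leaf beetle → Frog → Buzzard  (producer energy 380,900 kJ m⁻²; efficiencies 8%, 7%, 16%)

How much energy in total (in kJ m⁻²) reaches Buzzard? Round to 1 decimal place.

Route 1: 732600 × 0.2 × 0.1 × 0.18 = 2637.36 kJ m⁻²
Route 2: 380900 × 0.08 × 0.07 × 0.16 = 341.2864 kJ m⁻²
Total at Buzzard: 2637.36 + 341.2864 = 2978.6464 kJ m⁻²

2978.6 kJ m⁻²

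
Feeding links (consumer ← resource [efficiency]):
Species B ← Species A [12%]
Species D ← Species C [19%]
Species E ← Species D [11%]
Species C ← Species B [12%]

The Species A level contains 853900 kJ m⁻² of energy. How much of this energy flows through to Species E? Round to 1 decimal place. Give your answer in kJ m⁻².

257.0 kJ m⁻²

Species B: 853900 × 0.12 = 102468 kJ m⁻²
Species C: 102468 × 0.12 = 12296.16 kJ m⁻²
Species D: 12296.16 × 0.19 = 2336.2704 kJ m⁻²
Species E: 2336.2704 × 0.11 = 256.989744 kJ m⁻²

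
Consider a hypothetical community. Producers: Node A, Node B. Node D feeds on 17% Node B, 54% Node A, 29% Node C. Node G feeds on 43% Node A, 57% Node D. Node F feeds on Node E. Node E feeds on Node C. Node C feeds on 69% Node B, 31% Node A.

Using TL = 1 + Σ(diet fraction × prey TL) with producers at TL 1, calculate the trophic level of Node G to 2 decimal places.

Node C: 1 + (0.69×1 + 0.31×1) = 2
Node D: 1 + (0.17×1 + 0.54×1 + 0.29×2) = 2.29
Node E: 1 + 2 = 3
Node F: 1 + 3 = 4
Node G: 1 + (0.43×1 + 0.57×2.29) = 2.7353

2.74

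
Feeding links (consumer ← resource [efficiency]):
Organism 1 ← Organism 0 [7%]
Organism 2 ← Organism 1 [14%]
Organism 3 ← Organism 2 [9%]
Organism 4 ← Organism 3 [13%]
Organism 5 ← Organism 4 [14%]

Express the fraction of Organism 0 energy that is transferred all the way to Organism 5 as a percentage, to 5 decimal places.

0.00161%

Product of link efficiencies: 0.07 × 0.14 × 0.09 × 0.13 × 0.14 = 0.0000160524
As a percentage: 0.0000160524 × 100 = 0.00161%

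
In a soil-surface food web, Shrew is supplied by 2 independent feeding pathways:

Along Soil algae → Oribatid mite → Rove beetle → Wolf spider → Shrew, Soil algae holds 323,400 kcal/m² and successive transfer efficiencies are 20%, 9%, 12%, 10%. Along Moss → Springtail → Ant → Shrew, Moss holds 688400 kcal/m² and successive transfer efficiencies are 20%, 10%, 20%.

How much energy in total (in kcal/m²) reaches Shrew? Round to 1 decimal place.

2823.5 kcal/m²

Via Soil algae: 323400 × 0.2 × 0.09 × 0.12 × 0.1 = 69.8544 kcal/m²
Via Moss: 688400 × 0.2 × 0.1 × 0.2 = 2753.6 kcal/m²
Total at Shrew: 69.8544 + 2753.6 = 2823.4544 kcal/m²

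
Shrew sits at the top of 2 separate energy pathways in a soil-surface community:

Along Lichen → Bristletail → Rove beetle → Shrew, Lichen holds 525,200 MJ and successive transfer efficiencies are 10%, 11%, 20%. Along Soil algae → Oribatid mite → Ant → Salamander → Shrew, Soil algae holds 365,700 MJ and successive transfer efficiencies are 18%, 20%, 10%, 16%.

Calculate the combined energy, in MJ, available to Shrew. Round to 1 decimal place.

1366.1 MJ

Via Lichen: 525200 × 0.1 × 0.11 × 0.2 = 1155.44 MJ
Via Soil algae: 365700 × 0.18 × 0.2 × 0.1 × 0.16 = 210.6432 MJ
Total at Shrew: 1155.44 + 210.6432 = 1366.0832 MJ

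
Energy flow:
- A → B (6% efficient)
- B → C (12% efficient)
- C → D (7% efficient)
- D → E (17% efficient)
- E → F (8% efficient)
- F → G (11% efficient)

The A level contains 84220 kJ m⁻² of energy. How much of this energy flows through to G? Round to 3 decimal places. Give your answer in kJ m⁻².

B: 84220 × 0.06 = 5053.2 kJ m⁻²
C: 5053.2 × 0.12 = 606.384 kJ m⁻²
D: 606.384 × 0.07 = 42.44688 kJ m⁻²
E: 42.44688 × 0.17 = 7.2159696 kJ m⁻²
F: 7.2159696 × 0.08 = 0.577277568 kJ m⁻²
G: 0.577277568 × 0.11 = 0.06350053248 kJ m⁻²

0.064 kJ m⁻²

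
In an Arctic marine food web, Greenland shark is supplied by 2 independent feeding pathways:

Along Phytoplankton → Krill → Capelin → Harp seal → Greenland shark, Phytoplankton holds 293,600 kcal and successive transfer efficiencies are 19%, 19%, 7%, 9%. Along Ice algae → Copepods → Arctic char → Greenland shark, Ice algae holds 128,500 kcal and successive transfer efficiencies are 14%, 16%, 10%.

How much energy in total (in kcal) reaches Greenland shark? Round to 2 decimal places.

354.61 kcal

Via Phytoplankton: 293600 × 0.19 × 0.19 × 0.07 × 0.09 = 66.773448 kcal
Via Ice algae: 128500 × 0.14 × 0.16 × 0.1 = 287.84 kcal
Total at Greenland shark: 66.773448 + 287.84 = 354.613448 kcal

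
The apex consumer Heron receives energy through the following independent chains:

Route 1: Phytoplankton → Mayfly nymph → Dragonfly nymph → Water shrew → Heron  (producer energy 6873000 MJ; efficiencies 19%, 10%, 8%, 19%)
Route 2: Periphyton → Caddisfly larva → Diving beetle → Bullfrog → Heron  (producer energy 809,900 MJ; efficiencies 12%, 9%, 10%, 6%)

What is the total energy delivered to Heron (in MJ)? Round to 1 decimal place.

2037.4 MJ

Route 1: 6873000 × 0.19 × 0.1 × 0.08 × 0.19 = 1984.9224 MJ
Route 2: 809900 × 0.12 × 0.09 × 0.1 × 0.06 = 52.48152 MJ
Total at Heron: 1984.9224 + 52.48152 = 2037.40392 MJ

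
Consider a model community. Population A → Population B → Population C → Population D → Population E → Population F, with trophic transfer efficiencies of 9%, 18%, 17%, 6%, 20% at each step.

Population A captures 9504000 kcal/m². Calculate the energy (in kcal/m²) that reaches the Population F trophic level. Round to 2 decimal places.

314.09 kcal/m²

Population B: 9504000 × 0.09 = 855360 kcal/m²
Population C: 855360 × 0.18 = 153964.8 kcal/m²
Population D: 153964.8 × 0.17 = 26174.016 kcal/m²
Population E: 26174.016 × 0.06 = 1570.44096 kcal/m²
Population F: 1570.44096 × 0.2 = 314.088192 kcal/m²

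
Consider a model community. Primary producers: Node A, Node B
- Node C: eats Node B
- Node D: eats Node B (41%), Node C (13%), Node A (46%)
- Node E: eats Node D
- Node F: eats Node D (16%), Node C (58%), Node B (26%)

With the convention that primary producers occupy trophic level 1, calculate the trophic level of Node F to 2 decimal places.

Node C: 1 + 1 = 2
Node D: 1 + (0.41×1 + 0.13×2 + 0.46×1) = 2.13
Node E: 1 + 2.13 = 3.13
Node F: 1 + (0.16×2.13 + 0.58×2 + 0.26×1) = 2.7608

2.76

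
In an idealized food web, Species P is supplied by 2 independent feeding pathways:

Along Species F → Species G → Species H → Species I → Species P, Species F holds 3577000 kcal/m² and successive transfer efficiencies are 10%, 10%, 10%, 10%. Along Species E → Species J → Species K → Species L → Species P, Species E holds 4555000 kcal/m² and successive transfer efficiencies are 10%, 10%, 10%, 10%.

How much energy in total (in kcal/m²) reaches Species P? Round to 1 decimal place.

Via Species F: 3577000 × 0.1 × 0.1 × 0.1 × 0.1 = 357.7 kcal/m²
Via Species E: 4555000 × 0.1 × 0.1 × 0.1 × 0.1 = 455.5 kcal/m²
Total at Species P: 357.7 + 455.5 = 813.2 kcal/m²

813.2 kcal/m²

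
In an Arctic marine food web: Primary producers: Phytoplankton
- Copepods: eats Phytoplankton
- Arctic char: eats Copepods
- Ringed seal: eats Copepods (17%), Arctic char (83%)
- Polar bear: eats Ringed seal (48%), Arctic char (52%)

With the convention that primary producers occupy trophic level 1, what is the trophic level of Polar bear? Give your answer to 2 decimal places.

4.40

Copepods: 1 + 1 = 2
Arctic char: 1 + 2 = 3
Ringed seal: 1 + (0.17×2 + 0.83×3) = 3.83
Polar bear: 1 + (0.48×3.83 + 0.52×3) = 4.3984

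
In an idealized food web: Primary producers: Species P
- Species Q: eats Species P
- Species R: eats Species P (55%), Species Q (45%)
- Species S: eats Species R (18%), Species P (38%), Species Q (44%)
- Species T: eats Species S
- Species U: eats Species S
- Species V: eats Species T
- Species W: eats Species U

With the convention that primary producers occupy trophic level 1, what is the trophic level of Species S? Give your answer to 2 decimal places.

Species Q: 1 + 1 = 2
Species R: 1 + (0.55×1 + 0.45×2) = 2.45
Species S: 1 + (0.18×2.45 + 0.38×1 + 0.44×2) = 2.701
Species T: 1 + 2.701 = 3.701
Species U: 1 + 2.701 = 3.701
Species V: 1 + 3.701 = 4.701
Species W: 1 + 3.701 = 4.701

2.70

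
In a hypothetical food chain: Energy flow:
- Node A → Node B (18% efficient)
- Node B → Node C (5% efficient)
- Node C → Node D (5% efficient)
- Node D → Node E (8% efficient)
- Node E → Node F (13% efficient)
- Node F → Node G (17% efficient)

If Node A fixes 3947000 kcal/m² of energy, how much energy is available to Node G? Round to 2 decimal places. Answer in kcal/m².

Node B: 3947000 × 0.18 = 710460 kcal/m²
Node C: 710460 × 0.05 = 35523 kcal/m²
Node D: 35523 × 0.05 = 1776.15 kcal/m²
Node E: 1776.15 × 0.08 = 142.092 kcal/m²
Node F: 142.092 × 0.13 = 18.47196 kcal/m²
Node G: 18.47196 × 0.17 = 3.1402332 kcal/m²

3.14 kcal/m²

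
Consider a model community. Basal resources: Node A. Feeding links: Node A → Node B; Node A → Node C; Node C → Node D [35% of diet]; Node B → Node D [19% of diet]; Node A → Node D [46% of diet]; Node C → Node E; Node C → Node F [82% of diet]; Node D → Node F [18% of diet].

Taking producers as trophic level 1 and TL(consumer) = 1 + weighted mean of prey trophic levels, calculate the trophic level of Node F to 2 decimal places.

Node B: 1 + 1 = 2
Node C: 1 + 1 = 2
Node D: 1 + (0.35×2 + 0.19×2 + 0.46×1) = 2.54
Node E: 1 + 2 = 3
Node F: 1 + (0.82×2 + 0.18×2.54) = 3.0972

3.10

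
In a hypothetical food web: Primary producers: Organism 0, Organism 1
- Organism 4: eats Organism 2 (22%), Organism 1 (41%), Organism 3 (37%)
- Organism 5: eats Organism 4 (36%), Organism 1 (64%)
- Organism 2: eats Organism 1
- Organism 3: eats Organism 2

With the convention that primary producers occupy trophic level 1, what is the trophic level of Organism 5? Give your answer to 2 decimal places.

2.71

Organism 2: 1 + 1 = 2
Organism 3: 1 + 2 = 3
Organism 4: 1 + (0.22×2 + 0.41×1 + 0.37×3) = 2.96
Organism 5: 1 + (0.36×2.96 + 0.64×1) = 2.7056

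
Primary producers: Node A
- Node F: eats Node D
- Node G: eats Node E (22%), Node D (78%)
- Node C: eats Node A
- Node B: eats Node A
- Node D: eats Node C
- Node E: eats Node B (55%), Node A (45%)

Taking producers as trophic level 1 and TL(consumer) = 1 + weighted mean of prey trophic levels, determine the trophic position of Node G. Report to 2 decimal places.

Node B: 1 + 1 = 2
Node C: 1 + 1 = 2
Node D: 1 + 2 = 3
Node E: 1 + (0.55×2 + 0.45×1) = 2.55
Node F: 1 + 3 = 4
Node G: 1 + (0.22×2.55 + 0.78×3) = 3.901

3.90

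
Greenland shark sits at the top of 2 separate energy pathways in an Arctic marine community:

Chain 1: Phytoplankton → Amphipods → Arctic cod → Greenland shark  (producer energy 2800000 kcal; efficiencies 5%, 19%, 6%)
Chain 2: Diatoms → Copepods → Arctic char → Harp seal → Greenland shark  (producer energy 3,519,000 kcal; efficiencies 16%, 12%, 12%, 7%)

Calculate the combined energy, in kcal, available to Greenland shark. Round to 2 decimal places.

Chain 1: 2800000 × 0.05 × 0.19 × 0.06 = 1596 kcal
Chain 2: 3519000 × 0.16 × 0.12 × 0.12 × 0.07 = 567.54432 kcal
Total at Greenland shark: 1596 + 567.54432 = 2163.54432 kcal

2163.54 kcal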